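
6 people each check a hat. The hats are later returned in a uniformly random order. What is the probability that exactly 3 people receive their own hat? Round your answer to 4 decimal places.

Choose which 3 of the 6 are fixed: C(6,3) = 20 ways.
The remaining 3 must have no fixed point: D(3) = 2.
P = 20·2/720 = 1/18 ≈ 0.0556.

0.0556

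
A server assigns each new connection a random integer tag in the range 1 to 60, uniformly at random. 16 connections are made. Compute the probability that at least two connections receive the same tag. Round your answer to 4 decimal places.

It's easier to compute the probability that all 16 are distinct.
P(all distinct) = 60/60 · 59/60 · ··· · 45/60 ≈ 0.1110.
So the probability of at least one match is 1 − 0.1110 = 0.8890.

0.8890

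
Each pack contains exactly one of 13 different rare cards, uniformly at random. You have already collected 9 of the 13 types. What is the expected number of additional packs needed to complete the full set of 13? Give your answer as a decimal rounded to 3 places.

Starting from 9 distinct types, each trial gives a new one with probability (13−i)/13 when i types are held, so the wait for the next new type is 13/(13−i).
E = 13/4 + 13/3 + 13/2 + 13/1 = 325/12 ≈ 27.083.

27.083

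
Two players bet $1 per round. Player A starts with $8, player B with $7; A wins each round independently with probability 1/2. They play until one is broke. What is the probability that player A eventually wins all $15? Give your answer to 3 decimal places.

With a fair step, P(i) = ½P(i−1) + ½P(i+1) with P(0)=0, P(15)=1 has the linear solution P(i) = i/15.
P(8) = 8/15 ≈ 0.533.

0.533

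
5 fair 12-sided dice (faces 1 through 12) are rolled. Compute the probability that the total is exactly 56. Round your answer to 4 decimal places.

0.0003

There are 12^5 = 248832 equally likely outcomes.
The number of ordered 5-tuples from {1,…,12} summing to 56 is 70.
P(sum = 56) = 70/248832 = 35/124416 ≈ 0.0003.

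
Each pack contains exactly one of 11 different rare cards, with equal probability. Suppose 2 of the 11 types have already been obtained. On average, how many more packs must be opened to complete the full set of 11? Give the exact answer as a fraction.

78419/2520

Starting from 2 distinct types, each trial gives a new one with probability (11−i)/11 when i types are held, so the wait for the next new type is 11/(11−i).
E = 11/9 + 11/8 + 11/7 + 11/6 + 11/5 + 11/4 + 11/3 + 11/2 + 11/1 = 78419/2520.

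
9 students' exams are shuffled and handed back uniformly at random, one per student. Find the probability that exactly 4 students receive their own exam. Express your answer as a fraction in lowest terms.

11/720

Choose which 4 of the 9 are fixed: C(9,4) = 126 ways.
The remaining 5 must have no fixed point: D(5) = 44.
P = 126·44/362880 = 11/720.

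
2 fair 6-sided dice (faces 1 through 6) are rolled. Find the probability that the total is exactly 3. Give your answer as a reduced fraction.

There are 6^2 = 36 equally likely outcomes.
The number of ordered 2-tuples from {1,…,6} summing to 3 is 2.
P(sum = 3) = 2/36 = 1/18.

1/18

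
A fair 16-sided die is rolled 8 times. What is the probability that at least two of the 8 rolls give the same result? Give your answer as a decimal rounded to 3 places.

0.879

P(all 8 different) = 16/16 · 15/16 · ··· · 9/16 ≈ 0.121.
P(at least two equal) = 1 − 0.121 = 0.879.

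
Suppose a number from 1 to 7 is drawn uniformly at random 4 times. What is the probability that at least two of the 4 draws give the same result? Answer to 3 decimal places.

P(all 4 different) = 7/7 · 6/7 · ··· · 4/7 ≈ 0.350.
P(at least two equal) = 1 − 0.350 = 0.650.

0.650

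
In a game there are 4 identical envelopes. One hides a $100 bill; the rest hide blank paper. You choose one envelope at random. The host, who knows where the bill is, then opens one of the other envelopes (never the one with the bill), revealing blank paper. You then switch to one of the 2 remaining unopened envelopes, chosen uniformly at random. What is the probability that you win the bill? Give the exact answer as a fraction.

3/8

Your original envelope holds the bill with probability 1/4, so the other 3 collectively hold it with probability 3/4.
The host can always find an empty envelope to open, so this doesn't change that 3/4; it is now spread over the 2 remaining unopened envelopes.
P(win by switching) = (3/4) · (1/2) = 3/8.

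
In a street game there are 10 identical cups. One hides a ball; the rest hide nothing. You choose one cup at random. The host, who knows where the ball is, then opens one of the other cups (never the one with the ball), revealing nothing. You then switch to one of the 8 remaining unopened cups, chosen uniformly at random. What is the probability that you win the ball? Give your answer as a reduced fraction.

Your original cup holds the ball with probability 1/10, so the other 9 collectively hold it with probability 9/10.
The host can always find an empty cup to open, so this doesn't change that 9/10; it is now spread over the 8 remaining unopened cups.
P(win by switching) = (9/10) · (1/8) = 9/80.

9/80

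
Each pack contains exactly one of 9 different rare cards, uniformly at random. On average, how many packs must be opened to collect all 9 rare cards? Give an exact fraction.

7129/280

After i distinct types are collected, each trial gives a new one with probability (9−i)/9, so the expected wait for the next new type is 9/(9−i).
E = 9/9 + 9/8 + 9/7 + 9/6 + 9/5 + 9/4 + 9/3 + 9/2 + 9/1 = 7129/280.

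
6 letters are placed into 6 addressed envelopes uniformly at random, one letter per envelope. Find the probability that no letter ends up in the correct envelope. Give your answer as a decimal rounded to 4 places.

This is the derangement probability: permutations of 6 with no fixed point.
D(6) = 6! · (1 − 1/1! + 1/2! − ··· + (−1)^6/6!) = 265.
P = 265/720 = 53/144 ≈ 0.3681.

0.3681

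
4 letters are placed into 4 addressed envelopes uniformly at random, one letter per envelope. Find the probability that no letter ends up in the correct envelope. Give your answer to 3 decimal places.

0.375

This is the derangement probability: permutations of 4 with no fixed point.
D(4) = 4! · (1 − 1/1! + 1/2! − ··· + (−1)^4/4!) = 9.
P = 9/24 = 3/8 ≈ 0.375.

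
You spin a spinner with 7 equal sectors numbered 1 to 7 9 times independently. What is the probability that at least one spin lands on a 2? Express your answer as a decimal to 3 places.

0.750

P(no spin lands on a 2) = (6/7)^9 ≈ 0.250.
P(at least one) = 1 − 0.250 = 0.750.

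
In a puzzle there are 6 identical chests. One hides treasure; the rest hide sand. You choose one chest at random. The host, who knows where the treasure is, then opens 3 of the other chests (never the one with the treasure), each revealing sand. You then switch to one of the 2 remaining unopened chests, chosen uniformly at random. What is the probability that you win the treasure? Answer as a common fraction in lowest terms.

5/12

Your original chest holds the treasure with probability 1/6, so the other 5 collectively hold it with probability 5/6.
The host can always find 3 empty chests to open, so the reveals don't change that 5/6; it is now spread over the 2 remaining unopened chests.
P(win by switching) = (5/6) · (1/2) = 5/12.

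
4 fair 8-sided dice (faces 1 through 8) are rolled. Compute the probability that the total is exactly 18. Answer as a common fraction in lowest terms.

There are 8^4 = 4096 equally likely outcomes.
The number of ordered 4-tuples from {1,…,8} summing to 18 is 344.
P(sum = 18) = 344/4096 = 43/512.

43/512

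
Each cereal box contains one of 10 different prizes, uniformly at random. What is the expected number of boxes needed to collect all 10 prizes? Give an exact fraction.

7381/252

After i distinct types are collected, each trial gives a new one with probability (10−i)/10, so the expected wait for the next new type is 10/(10−i).
E = 10/10 + 10/9 + 10/8 + 10/7 + 10/6 + 10/5 + 10/4 + 10/3 + 10/2 + 10/1 = 7381/252.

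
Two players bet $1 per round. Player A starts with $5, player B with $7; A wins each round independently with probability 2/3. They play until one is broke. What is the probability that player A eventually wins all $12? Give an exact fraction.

Let r = q/p = (1/3)/(2/3) = 1/2. The recurrence P(i) = p·P(i+1) + q·P(i−1) with P(0)=0, P(12)=1 gives P(i) = (1 − r^i)/(1 − r^12).
P(5) = (1 − (1/2)^5) / (1 − (1/2)^12) = 3968/4095.

3968/4095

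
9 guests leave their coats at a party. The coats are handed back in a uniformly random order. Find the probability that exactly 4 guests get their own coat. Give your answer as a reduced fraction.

Choose which 4 of the 9 are fixed: C(9,4) = 126 ways.
The remaining 5 must have no fixed point: D(5) = 44.
P = 126·44/362880 = 11/720.

11/720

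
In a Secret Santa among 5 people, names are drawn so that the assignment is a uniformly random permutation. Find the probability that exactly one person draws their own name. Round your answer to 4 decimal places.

0.3750

Choose which one is fixed: C(5,1) = 5 ways.
The remaining 4 must have no fixed point: D(4) = 9.
P = 5·9/120 = 3/8 ≈ 0.3750.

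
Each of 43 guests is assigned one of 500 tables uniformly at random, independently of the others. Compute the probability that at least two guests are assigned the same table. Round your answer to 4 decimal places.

0.8442

It's easier to compute the probability that all 43 are distinct.
P(all distinct) = 500/500 · 499/500 · ··· · 458/500 ≈ 0.1558.
So the probability of at least one match is 1 − 0.1558 = 0.8442.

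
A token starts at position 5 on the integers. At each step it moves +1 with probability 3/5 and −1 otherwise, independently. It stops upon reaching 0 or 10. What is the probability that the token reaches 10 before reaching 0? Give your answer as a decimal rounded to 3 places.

0.884

Let r = q/p = (2/5)/(3/5) = 2/3. The recurrence P(i) = p·P(i+1) + q·P(i−1) with P(0)=0, P(10)=1 gives P(i) = (1 − r^i)/(1 − r^10).
P(5) = (1 − (2/3)^5) / (1 − (2/3)^10) = 243/275 ≈ 0.884.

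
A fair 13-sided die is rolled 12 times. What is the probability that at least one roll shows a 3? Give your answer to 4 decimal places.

P(no roll shows a 3) = (12/13)^12 ≈ 0.3827.
P(at least one) = 1 − 0.3827 = 0.6173.

0.6173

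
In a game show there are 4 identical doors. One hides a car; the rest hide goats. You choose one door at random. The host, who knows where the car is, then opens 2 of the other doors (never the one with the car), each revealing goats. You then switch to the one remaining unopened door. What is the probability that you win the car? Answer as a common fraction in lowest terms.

3/4

Your original door holds the car with probability 1/4, so the other 3 collectively hold it with probability 3/4.
The host can always find 2 empty doors to open, so the reveals don't change that 3/4; it is now spread over the 1 remaining unopened door.
P(win by switching) = (3/4) · (1/1) = 3/4.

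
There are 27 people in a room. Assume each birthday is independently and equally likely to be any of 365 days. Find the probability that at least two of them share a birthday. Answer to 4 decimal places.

0.6269

It's easier to compute the probability that all 27 are distinct.
P(all distinct) = 365/365 · 364/365 · ··· · 339/365 ≈ 0.3731.
So the probability of at least one match is 1 − 0.3731 = 0.6269.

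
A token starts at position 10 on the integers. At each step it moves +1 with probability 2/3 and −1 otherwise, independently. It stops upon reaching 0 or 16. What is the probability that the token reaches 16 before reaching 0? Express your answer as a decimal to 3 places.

Let r = q/p = (1/3)/(2/3) = 1/2. The recurrence P(i) = p·P(i+1) + q·P(i−1) with P(0)=0, P(16)=1 gives P(i) = (1 − r^i)/(1 − r^16).
P(10) = (1 − (1/2)^10) / (1 − (1/2)^16) = 21824/21845 ≈ 0.999.

0.999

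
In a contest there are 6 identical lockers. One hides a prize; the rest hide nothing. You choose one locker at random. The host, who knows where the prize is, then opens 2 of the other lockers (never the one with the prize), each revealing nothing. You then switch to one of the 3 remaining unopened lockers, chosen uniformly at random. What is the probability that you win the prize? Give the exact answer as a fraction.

5/18

Your original locker holds the prize with probability 1/6, so the other 5 collectively hold it with probability 5/6.
The host can always find 2 empty lockers to open, so the reveals don't change that 5/6; it is now spread over the 3 remaining unopened lockers.
P(win by switching) = (5/6) · (1/3) = 5/18.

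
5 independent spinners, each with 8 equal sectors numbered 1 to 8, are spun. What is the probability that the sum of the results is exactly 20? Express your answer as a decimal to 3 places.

There are 8^5 = 32768 equally likely outcomes.
The number of ordered 5-tuples from {1,…,8} summing to 20 is 2226.
P(sum = 20) = 2226/32768 = 1113/16384 ≈ 0.068.

0.068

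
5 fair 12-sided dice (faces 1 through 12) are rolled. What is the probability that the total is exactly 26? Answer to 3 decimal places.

There are 12^5 = 248832 equally likely outcomes.
The number of ordered 5-tuples from {1,…,12} summing to 26 is 9075.
P(sum = 26) = 9075/248832 = 3025/82944 ≈ 0.036.

0.036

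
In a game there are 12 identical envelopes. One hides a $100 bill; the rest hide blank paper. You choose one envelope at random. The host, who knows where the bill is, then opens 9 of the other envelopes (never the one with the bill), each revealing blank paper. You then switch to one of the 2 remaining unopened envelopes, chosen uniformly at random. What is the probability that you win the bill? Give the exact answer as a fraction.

11/24

Your original envelope holds the bill with probability 1/12, so the other 11 collectively hold it with probability 11/12.
The host can always find 9 empty envelopes to open, so the reveals don't change that 11/12; it is now spread over the 2 remaining unopened envelopes.
P(win by switching) = (11/12) · (1/2) = 11/24.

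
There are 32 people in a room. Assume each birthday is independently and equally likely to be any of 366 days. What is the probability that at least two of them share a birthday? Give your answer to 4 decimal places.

0.7524

It's easier to compute the probability that all 32 are distinct.
P(all distinct) = 366/366 · 365/366 · ··· · 335/366 ≈ 0.2476.
So the probability of at least one match is 1 − 0.2476 = 0.7524.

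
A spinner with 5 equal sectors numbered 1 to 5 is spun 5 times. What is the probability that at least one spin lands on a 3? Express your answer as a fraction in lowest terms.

P(no spin lands on a 3) = (4/5)^5 = 1024/3125.
P(at least one) = 1 − 1024/3125 = 2101/3125.

2101/3125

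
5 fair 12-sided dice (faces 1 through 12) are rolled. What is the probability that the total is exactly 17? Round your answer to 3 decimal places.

There are 12^5 = 248832 equally likely outcomes.
The number of ordered 5-tuples from {1,…,12} summing to 17 is 1815.
P(sum = 17) = 1815/248832 = 605/82944 ≈ 0.007.

0.007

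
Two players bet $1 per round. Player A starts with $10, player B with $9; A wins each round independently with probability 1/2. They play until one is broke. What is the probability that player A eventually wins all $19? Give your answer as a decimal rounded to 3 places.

With a fair step, P(i) = ½P(i−1) + ½P(i+1) with P(0)=0, P(19)=1 has the linear solution P(i) = i/19.
P(10) = 10/19 ≈ 0.526.

0.526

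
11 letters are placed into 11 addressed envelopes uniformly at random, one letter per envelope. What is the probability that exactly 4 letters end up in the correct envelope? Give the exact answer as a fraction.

Choose which 4 of the 11 are fixed: C(11,4) = 330 ways.
The remaining 7 must have no fixed point: D(7) = 1854.
P = 330·1854/39916800 = 103/6720.

103/6720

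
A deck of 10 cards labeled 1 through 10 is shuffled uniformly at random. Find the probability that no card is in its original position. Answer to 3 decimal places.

0.368

This is the derangement probability: permutations of 10 with no fixed point.
D(10) = 10! · (1 − 1/1! + 1/2! − ··· + (−1)^10/10!) = 1334961.
P = 1334961/3628800 = 16481/44800 ≈ 0.368.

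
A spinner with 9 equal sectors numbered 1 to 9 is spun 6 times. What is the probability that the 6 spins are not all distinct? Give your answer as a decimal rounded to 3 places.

P(all 6 different) = 9/9 · 8/9 · ··· · 4/9 ≈ 0.114.
P(at least two equal) = 1 − 0.114 = 0.886.

0.886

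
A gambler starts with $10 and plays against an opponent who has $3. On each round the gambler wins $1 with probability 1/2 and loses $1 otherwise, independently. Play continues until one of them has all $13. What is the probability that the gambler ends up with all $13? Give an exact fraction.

10/13

With a fair step, P(i) = ½P(i−1) + ½P(i+1) with P(0)=0, P(13)=1 has the linear solution P(i) = i/13.
P(10) = 10/13.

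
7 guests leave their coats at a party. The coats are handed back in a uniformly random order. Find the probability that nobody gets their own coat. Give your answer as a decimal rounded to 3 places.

This is the derangement probability: permutations of 7 with no fixed point.
D(7) = 7! · (1 − 1/1! + 1/2! − ··· + (−1)^7/7!) = 1854.
P = 1854/5040 = 103/280 ≈ 0.368.

0.368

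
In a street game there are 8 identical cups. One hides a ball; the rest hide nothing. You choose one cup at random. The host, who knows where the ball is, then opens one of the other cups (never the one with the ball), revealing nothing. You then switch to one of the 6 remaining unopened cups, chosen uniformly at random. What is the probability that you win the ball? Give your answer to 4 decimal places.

0.1458

Your original cup holds the ball with probability 1/8, so the other 7 collectively hold it with probability 7/8.
The host can always find an empty cup to open, so this doesn't change that 7/8; it is now spread over the 6 remaining unopened cups.
P(win by switching) = (7/8) · (1/6) = 7/48 ≈ 0.1458.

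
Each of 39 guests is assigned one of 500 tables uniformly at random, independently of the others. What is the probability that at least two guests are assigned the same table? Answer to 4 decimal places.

It's easier to compute the probability that all 39 are distinct.
P(all distinct) = 500/500 · 499/500 · ··· · 462/500 ≈ 0.2184.
So the probability of at least one match is 1 − 0.2184 = 0.7816.

0.7816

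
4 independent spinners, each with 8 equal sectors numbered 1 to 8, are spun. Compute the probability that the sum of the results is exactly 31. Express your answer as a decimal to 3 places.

There are 8^4 = 4096 equally likely outcomes.
The number of ordered 4-tuples from {1,…,8} summing to 31 is 4.
P(sum = 31) = 4/4096 = 1/1024 ≈ 0.001.

0.001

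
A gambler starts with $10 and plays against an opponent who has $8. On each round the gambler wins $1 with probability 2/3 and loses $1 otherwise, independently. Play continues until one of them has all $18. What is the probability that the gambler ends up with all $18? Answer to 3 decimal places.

Let r = q/p = (1/3)/(2/3) = 1/2. The recurrence P(i) = p·P(i+1) + q·P(i−1) with P(0)=0, P(18)=1 gives P(i) = (1 − r^i)/(1 − r^18).
P(10) = (1 − (1/2)^10) / (1 − (1/2)^18) = 87296/87381 ≈ 0.999.

0.999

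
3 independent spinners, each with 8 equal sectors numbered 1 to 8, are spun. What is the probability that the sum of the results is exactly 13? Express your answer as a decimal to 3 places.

There are 8^3 = 512 equally likely outcomes.
The number of ordered 3-tuples from {1,…,8} summing to 13 is 48.
P(sum = 13) = 48/512 = 3/32 ≈ 0.094.

0.094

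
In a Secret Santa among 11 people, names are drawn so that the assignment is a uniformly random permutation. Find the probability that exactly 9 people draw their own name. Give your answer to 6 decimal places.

Choose which 9 of the 11 are fixed: C(11,9) = 55 ways.
The remaining 2 must have no fixed point: D(2) = 1.
P = 55·1/39916800 = 1/725760 ≈ 0.000001.

0.000001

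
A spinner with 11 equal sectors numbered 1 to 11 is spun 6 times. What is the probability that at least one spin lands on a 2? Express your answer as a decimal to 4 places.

0.4355

P(no spin lands on a 2) = (10/11)^6 ≈ 0.5645.
P(at least one) = 1 − 0.5645 = 0.4355.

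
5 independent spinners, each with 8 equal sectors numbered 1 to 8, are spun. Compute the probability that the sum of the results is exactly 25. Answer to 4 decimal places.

0.0679

There are 8^5 = 32768 equally likely outcomes.
The number of ordered 5-tuples from {1,…,8} summing to 25 is 2226.
P(sum = 25) = 2226/32768 = 1113/16384 ≈ 0.0679.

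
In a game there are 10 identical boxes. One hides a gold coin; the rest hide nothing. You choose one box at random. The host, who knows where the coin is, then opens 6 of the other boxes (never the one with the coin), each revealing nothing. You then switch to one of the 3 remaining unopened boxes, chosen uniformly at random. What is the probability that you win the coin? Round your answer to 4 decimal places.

0.3000

Your original box holds the coin with probability 1/10, so the other 9 collectively hold it with probability 9/10.
The host can always find 6 empty boxes to open, so the reveals don't change that 9/10; it is now spread over the 3 remaining unopened boxes.
P(win by switching) = (9/10) · (1/3) = 3/10 ≈ 0.3000.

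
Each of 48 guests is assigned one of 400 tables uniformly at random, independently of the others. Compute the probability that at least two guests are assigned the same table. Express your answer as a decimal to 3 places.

0.947

It's easier to compute the probability that all 48 are distinct.
P(all distinct) = 400/400 · 399/400 · ··· · 353/400 ≈ 0.053.
So the probability of at least one match is 1 − 0.053 = 0.947.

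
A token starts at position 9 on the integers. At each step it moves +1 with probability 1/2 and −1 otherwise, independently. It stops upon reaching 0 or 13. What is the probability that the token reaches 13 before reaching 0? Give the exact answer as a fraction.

With a fair step, P(i) = ½P(i−1) + ½P(i+1) with P(0)=0, P(13)=1 has the linear solution P(i) = i/13.
P(9) = 9/13.

9/13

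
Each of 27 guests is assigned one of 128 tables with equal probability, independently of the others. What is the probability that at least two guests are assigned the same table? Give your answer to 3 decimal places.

It's easier to compute the probability that all 27 are distinct.
P(all distinct) = 128/128 · 127/128 · ··· · 102/128 ≈ 0.052.
So the probability of at least one match is 1 − 0.052 = 0.948.

0.948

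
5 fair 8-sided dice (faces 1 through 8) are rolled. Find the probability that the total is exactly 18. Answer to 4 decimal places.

0.0534

There are 8^5 = 32768 equally likely outcomes.
The number of ordered 5-tuples from {1,…,8} summing to 18 is 1750.
P(sum = 18) = 1750/32768 = 875/16384 ≈ 0.0534.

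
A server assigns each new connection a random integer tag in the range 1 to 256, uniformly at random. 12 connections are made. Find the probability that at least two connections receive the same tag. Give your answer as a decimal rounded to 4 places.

It's easier to compute the probability that all 12 are distinct.
P(all distinct) = 256/256 · 255/256 · ··· · 245/256 ≈ 0.7697.
So the probability of at least one match is 1 − 0.7697 = 0.2303.

0.2303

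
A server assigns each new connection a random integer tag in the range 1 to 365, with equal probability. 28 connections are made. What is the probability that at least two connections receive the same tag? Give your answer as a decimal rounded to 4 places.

It's easier to compute the probability that all 28 are distinct.
P(all distinct) = 365/365 · 364/365 · ··· · 338/365 ≈ 0.3455.
So the probability of at least one match is 1 − 0.3455 = 0.6545.

0.6545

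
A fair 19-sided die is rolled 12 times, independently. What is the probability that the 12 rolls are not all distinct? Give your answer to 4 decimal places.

0.9891

P(all 12 different) = 19/19 · 18/19 · ··· · 8/19 ≈ 0.0109.
P(at least two equal) = 1 − 0.0109 = 0.9891.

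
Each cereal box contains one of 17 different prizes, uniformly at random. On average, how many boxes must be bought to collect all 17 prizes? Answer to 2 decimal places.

58.47

After i distinct types are collected, each trial gives a new one with probability (17−i)/17, so the expected wait for the next new type is 17/(17−i).
E = 17/17 + 17/16 + 17/15 + 17/14 + 17/13 + 17/12 + 17/11 + 17/10 + 17/9 + 17/8 + 17/7 + 17/6 + 17/5 + 17/4 + 17/3 + 17/2 + 17/1 = 42142223/720720 ≈ 58.47.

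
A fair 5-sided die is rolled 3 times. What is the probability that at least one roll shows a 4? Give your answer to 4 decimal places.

0.4880

P(no roll shows a 4) = (4/5)^3 ≈ 0.5120.
P(at least one) = 1 − 0.5120 = 0.4880.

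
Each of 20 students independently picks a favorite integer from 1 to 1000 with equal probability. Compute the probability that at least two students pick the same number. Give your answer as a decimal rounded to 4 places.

It's easier to compute the probability that all 20 are distinct.
P(all distinct) = 1000/1000 · 999/1000 · ··· · 981/1000 ≈ 0.8259.
So the probability of at least one match is 1 − 0.8259 = 0.1741.

0.1741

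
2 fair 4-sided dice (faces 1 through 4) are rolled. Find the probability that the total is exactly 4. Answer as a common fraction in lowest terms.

There are 4^2 = 16 equally likely outcomes.
The number of ordered 2-tuples from {1,…,4} summing to 4 is 3.
P(sum = 4) = 3/16.

3/16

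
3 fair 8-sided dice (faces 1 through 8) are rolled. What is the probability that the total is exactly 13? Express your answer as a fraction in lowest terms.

There are 8^3 = 512 equally likely outcomes.
The number of ordered 3-tuples from {1,…,8} summing to 13 is 48.
P(sum = 13) = 48/512 = 3/32.

3/32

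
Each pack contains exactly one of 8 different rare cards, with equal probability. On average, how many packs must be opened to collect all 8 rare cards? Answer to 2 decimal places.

After i distinct types are collected, each trial gives a new one with probability (8−i)/8, so the expected wait for the next new type is 8/(8−i).
E = 8/8 + 8/7 + 8/6 + 8/5 + 8/4 + 8/3 + 8/2 + 8/1 = 761/35 ≈ 21.74.

21.74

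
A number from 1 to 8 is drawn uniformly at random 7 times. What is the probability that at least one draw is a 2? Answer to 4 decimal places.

P(no draw is a 2) = (7/8)^7 ≈ 0.3927.
P(at least one) = 1 − 0.3927 = 0.6073.

0.6073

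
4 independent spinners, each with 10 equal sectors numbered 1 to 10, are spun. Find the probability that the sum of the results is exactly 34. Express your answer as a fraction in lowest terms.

There are 10^4 = 10000 equally likely outcomes.
The number of ordered 4-tuples from {1,…,10} summing to 34 is 84.
P(sum = 34) = 84/10000 = 21/2500.

21/2500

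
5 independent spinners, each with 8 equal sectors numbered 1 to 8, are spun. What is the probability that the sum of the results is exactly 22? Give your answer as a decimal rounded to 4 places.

There are 8^5 = 32768 equally likely outcomes.
The number of ordered 5-tuples from {1,…,8} summing to 22 is 2460.
P(sum = 22) = 2460/32768 = 615/8192 ≈ 0.0751.

0.0751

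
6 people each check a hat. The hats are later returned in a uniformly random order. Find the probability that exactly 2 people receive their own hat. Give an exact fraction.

3/16

Choose which 2 of the 6 are fixed: C(6,2) = 15 ways.
The remaining 4 must have no fixed point: D(4) = 9.
P = 15·9/720 = 3/16.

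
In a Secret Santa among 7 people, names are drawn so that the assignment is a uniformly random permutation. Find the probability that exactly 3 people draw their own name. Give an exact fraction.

Choose which 3 of the 7 are fixed: C(7,3) = 35 ways.
The remaining 4 must have no fixed point: D(4) = 9.
P = 35·9/5040 = 1/16.

1/16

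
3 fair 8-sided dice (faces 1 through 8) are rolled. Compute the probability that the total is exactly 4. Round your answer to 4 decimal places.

There are 8^3 = 512 equally likely outcomes.
The number of ordered 3-tuples from {1,…,8} summing to 4 is 3.
P(sum = 4) = 3/512 ≈ 0.0059.

0.0059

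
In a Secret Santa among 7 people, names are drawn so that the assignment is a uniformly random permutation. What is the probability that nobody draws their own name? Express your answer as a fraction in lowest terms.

This is the derangement probability: permutations of 7 with no fixed point.
D(7) = 7! · (1 − 1/1! + 1/2! − ··· + (−1)^7/7!) = 1854.
P = 1854/5040 = 103/280.

103/280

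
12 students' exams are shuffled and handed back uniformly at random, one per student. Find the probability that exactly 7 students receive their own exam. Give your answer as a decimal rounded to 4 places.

Choose which 7 of the 12 are fixed: C(12,7) = 792 ways.
The remaining 5 must have no fixed point: D(5) = 44.
P = 792·44/479001600 = 11/151200 ≈ 0.0001.

0.0001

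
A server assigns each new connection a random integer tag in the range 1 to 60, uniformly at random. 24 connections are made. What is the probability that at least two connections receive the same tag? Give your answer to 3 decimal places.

It's easier to compute the probability that all 24 are distinct.
P(all distinct) = 60/60 · 59/60 · ··· · 37/60 ≈ 0.005.
So the probability of at least one match is 1 − 0.005 = 0.995.

0.995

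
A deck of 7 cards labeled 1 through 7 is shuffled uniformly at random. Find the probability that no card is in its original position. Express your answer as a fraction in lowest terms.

This is the derangement probability: permutations of 7 with no fixed point.
D(7) = 7! · (1 − 1/1! + 1/2! − ··· + (−1)^7/7!) = 1854.
P = 1854/5040 = 103/280.

103/280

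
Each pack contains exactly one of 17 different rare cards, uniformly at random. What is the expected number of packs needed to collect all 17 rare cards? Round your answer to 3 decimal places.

58.472

After i distinct types are collected, each trial gives a new one with probability (17−i)/17, so the expected wait for the next new type is 17/(17−i).
E = 17/17 + 17/16 + 17/15 + 17/14 + 17/13 + 17/12 + 17/11 + 17/10 + 17/9 + 17/8 + 17/7 + 17/6 + 17/5 + 17/4 + 17/3 + 17/2 + 17/1 = 42142223/720720 ≈ 58.472.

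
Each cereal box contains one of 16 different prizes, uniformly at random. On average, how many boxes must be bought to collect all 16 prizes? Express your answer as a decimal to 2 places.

54.09

After i distinct types are collected, each trial gives a new one with probability (16−i)/16, so the expected wait for the next new type is 16/(16−i).
E = 16/16 + 16/15 + 16/14 + 16/13 + 16/12 + 16/11 + 16/10 + 16/9 + 16/8 + 16/7 + 16/6 + 16/5 + 16/4 + 16/3 + 16/2 + 16/1 = 2436559/45045 ≈ 54.09.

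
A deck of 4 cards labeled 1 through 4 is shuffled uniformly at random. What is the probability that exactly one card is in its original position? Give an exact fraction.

1/3

Choose which one is fixed: C(4,1) = 4 ways.
The remaining 3 must have no fixed point: D(3) = 2.
P = 4·2/24 = 1/3.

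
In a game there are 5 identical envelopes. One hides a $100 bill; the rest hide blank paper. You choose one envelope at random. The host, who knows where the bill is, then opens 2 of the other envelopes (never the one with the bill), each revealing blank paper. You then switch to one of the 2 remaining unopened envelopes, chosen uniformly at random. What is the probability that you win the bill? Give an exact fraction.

2/5

Your original envelope holds the bill with probability 1/5, so the other 4 collectively hold it with probability 4/5.
The host can always find 2 empty envelopes to open, so the reveals don't change that 4/5; it is now spread over the 2 remaining unopened envelopes.
P(win by switching) = (4/5) · (1/2) = 2/5.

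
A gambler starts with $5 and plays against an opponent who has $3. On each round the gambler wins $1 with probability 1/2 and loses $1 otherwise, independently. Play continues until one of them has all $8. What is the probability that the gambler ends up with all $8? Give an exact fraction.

With a fair step, P(i) = ½P(i−1) + ½P(i+1) with P(0)=0, P(8)=1 has the linear solution P(i) = i/8.
P(5) = 5/8.

5/8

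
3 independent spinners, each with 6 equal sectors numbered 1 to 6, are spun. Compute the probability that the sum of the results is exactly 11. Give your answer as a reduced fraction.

1/8

There are 6^3 = 216 equally likely outcomes.
The number of ordered 3-tuples from {1,…,6} summing to 11 is 27.
P(sum = 11) = 27/216 = 1/8.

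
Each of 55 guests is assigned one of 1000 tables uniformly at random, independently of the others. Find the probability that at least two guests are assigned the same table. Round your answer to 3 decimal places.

It's easier to compute the probability that all 55 are distinct.
P(all distinct) = 1000/1000 · 999/1000 · ··· · 946/1000 ≈ 0.220.
So the probability of at least one match is 1 − 0.220 = 0.780.

0.780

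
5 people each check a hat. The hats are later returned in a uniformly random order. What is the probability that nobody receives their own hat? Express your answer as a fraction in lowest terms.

11/30

This is the derangement probability: permutations of 5 with no fixed point.
D(5) = 5! · (1 − 1/1! + 1/2! − ··· + (−1)^5/5!) = 44.
P = 44/120 = 11/30.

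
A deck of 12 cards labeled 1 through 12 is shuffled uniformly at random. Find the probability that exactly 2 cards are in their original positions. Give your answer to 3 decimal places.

0.184

Choose which 2 of the 12 are fixed: C(12,2) = 66 ways.
The remaining 10 must have no fixed point: D(10) = 1334961.
P = 66·1334961/479001600 = 16481/89600 ≈ 0.184.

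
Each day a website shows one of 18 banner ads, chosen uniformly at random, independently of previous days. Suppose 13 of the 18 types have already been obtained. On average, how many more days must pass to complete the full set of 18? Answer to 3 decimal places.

41.100

Starting from 13 distinct types, each trial gives a new one with probability (18−i)/18 when i types are held, so the wait for the next new type is 18/(18−i).
E = 18/5 + 18/4 + 18/3 + 18/2 + 18/1 = 411/10 ≈ 41.100.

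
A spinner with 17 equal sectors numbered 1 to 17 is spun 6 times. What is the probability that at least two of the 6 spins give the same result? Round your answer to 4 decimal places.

0.6308

P(all 6 different) = 17/17 · 16/17 · ··· · 12/17 ≈ 0.3692.
P(at least two equal) = 1 − 0.3692 = 0.6308.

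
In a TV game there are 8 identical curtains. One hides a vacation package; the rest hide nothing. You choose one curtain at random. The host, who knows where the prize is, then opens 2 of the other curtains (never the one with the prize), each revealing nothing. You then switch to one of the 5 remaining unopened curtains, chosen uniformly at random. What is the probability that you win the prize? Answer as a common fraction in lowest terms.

Your original curtain holds the prize with probability 1/8, so the other 7 collectively hold it with probability 7/8.
The host can always find 2 empty curtains to open, so the reveals don't change that 7/8; it is now spread over the 5 remaining unopened curtains.
P(win by switching) = (7/8) · (1/5) = 7/40.

7/40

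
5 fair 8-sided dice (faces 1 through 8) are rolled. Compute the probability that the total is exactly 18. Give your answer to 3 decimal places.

0.053

There are 8^5 = 32768 equally likely outcomes.
The number of ordered 5-tuples from {1,…,8} summing to 18 is 1750.
P(sum = 18) = 1750/32768 = 875/16384 ≈ 0.053.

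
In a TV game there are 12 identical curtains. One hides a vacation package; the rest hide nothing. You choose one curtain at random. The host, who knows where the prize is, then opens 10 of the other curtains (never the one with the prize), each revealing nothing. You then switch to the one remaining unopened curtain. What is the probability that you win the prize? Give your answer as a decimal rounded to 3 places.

0.917

Your original curtain holds the prize with probability 1/12, so the other 11 collectively hold it with probability 11/12.
The host can always find 10 empty curtains to open, so the reveals don't change that 11/12; it is now spread over the 1 remaining unopened curtain.
P(win by switching) = (11/12) · (1/1) = 11/12 ≈ 0.917.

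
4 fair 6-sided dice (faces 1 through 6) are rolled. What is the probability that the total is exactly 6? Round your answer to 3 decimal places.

0.008

There are 6^4 = 1296 equally likely outcomes.
The number of ordered 4-tuples from {1,…,6} summing to 6 is 10.
P(sum = 6) = 10/1296 = 5/648 ≈ 0.008.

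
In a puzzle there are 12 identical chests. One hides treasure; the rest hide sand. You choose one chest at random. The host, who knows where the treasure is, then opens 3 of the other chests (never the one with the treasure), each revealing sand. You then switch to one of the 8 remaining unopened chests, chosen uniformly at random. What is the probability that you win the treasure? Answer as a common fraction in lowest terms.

Your original chest holds the treasure with probability 1/12, so the other 11 collectively hold it with probability 11/12.
The host can always find 3 empty chests to open, so the reveals don't change that 11/12; it is now spread over the 8 remaining unopened chests.
P(win by switching) = (11/12) · (1/8) = 11/96.

11/96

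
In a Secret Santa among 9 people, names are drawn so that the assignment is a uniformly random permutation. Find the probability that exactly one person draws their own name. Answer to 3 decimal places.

0.368

Choose which one is fixed: C(9,1) = 9 ways.
The remaining 8 must have no fixed point: D(8) = 14833.
P = 9·14833/362880 = 2119/5760 ≈ 0.368.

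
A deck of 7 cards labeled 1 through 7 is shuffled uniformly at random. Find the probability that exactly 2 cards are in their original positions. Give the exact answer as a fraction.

Choose which 2 of the 7 are fixed: C(7,2) = 21 ways.
The remaining 5 must have no fixed point: D(5) = 44.
P = 21·44/5040 = 11/60.

11/60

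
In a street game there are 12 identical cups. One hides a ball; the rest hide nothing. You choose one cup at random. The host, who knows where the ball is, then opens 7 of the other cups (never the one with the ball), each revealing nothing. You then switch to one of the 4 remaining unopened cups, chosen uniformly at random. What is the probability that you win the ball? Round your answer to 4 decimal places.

0.2292

Your original cup holds the ball with probability 1/12, so the other 11 collectively hold it with probability 11/12.
The host can always find 7 empty cups to open, so the reveals don't change that 11/12; it is now spread over the 4 remaining unopened cups.
P(win by switching) = (11/12) · (1/4) = 11/48 ≈ 0.2292.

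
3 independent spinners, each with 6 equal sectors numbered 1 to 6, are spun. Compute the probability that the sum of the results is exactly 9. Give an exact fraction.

There are 6^3 = 216 equally likely outcomes.
The number of ordered 3-tuples from {1,…,6} summing to 9 is 25.
P(sum = 9) = 25/216.

25/216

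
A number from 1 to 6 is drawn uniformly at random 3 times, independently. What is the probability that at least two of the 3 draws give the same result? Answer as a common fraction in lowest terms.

P(all 3 different) = 6/6 · 5/6 · ··· · 4/6 = 5/9.
P(at least two equal) = 1 − 5/9 = 4/9.

4/9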